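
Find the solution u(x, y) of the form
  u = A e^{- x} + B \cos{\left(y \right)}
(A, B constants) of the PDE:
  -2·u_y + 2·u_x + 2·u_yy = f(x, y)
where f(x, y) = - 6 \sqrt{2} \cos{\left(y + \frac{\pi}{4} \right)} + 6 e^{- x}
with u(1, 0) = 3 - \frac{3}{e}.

Substitute the ansatz u = A e^{- x} + B \cos{\left(y \right)} into the left-hand side.
Derivatives of the ansatz:
  u_y = - B \sin{\left(y \right)}
  u_x = - A e^{- x}
  u_yy = - B \cos{\left(y \right)}
Term by term:
  -2·u_y = 2 B \sin{\left(y \right)}
  2·u_x = - 2 A e^{- x}
  2·u_yy = - 2 B \cos{\left(y \right)}
So the left-hand side equals
  - 2 A e^{- x} + 2 B \sin{\left(y \right)} - 2 B \cos{\left(y \right)}
This must equal f(x, y) identically; expanded, f = 6 \sin{\left(y \right)} - 6 \cos{\left(y \right)} + 6 e^{- x}.
Matching coefficients of the independent functions:
  [e^{- x}]:  - 2 A = 6
  [\sin{\left(y \right)}]:  2 B = 6
  [\cos{\left(y \right)}]:  - 2 B = -6
Solving: A = -3, B = 3.
Check against the point condition:
  u(1, 0) = 3 - \frac{3}{e}  ⟹  \frac{A}{e} + B = 3 - \frac{3}{e}  ✓
Hence u(x, y) = 3 \cos{\left(y \right)} - 3 e^{- x}.

Answer: u(x, y) = 3 \cos{\left(y \right)} - 3 e^{- x}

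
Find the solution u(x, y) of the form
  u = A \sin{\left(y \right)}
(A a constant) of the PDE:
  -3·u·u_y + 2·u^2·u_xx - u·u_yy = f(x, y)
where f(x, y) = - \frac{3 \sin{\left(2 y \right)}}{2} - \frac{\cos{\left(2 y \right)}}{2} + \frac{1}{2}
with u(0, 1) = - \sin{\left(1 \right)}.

Substitute the ansatz u = A \sin{\left(y \right)} into the left-hand side.
Derivatives of the ansatz:
  u_y = A \cos{\left(y \right)}
  u_xx = 0
  u_yy = - A \sin{\left(y \right)}
Term by term:
  -3·u·u_y = - 3 A^{2} \sin{\left(y \right)} \cos{\left(y \right)}
  2·u^2·u_xx = 0
  -u·u_yy = A^{2} \sin^{2}{\left(y \right)}
So the left-hand side equals
  A^{2} \sin^{2}{\left(y \right)} - 3 A^{2} \sin{\left(y \right)} \cos{\left(y \right)}
This must equal f(x, y) identically; expanded, f = \sin^{2}{\left(y \right)} - 3 \sin{\left(y \right)} \cos{\left(y \right)}.
Matching coefficients of the independent functions:
  [\sin{\left(y \right)} \cos{\left(y \right)}]:  - 3 A^{2} = -3
  [\sin^{2}{\left(y \right)}]:  A^{2} = 1
These equations allow (A) = (-1) or (1).
Impose the point condition(s):
  u(0, 1) = - \sin{\left(1 \right)}  ⟹  A \sin{\left(1 \right)} = - \sin{\left(1 \right)}
Only A = -1 satisfies everything.
Hence u(x, y) = - \sin{\left(y \right)}.

Answer: u(x, y) = - \sin{\left(y \right)}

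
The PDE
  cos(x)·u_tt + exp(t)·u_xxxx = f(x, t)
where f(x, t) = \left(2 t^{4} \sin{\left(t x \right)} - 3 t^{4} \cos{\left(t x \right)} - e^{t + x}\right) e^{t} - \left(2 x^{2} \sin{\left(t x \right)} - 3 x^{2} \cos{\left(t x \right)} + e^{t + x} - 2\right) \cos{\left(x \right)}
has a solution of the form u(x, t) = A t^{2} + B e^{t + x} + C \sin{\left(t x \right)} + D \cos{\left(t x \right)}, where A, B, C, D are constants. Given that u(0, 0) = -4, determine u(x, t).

Substitute the ansatz u = A t^{2} + B e^{t + x} + C \sin{\left(t x \right)} + D \cos{\left(t x \right)} into the left-hand side.
Derivatives of the ansatz:
  u_tt = 2 A + B e^{t} e^{x} - C x^{2} \sin{\left(t x \right)} - D x^{2} \cos{\left(t x \right)}
  u_xxxx = B e^{t} e^{x} + C t^{4} \sin{\left(t x \right)} + D t^{4} \cos{\left(t x \right)}
Term by term:
  cos(x)·u_tt = 2 A \cos{\left(x \right)} + B e^{t} e^{x} \cos{\left(x \right)} - C x^{2} \sin{\left(t x \right)} \cos{\left(x \right)} - D x^{2} \cos{\left(x \right)} \cos{\left(t x \right)}
  exp(t)·u_xxxx = B e^{2 t} e^{x} + C t^{4} e^{t} \sin{\left(t x \right)} + D t^{4} e^{t} \cos{\left(t x \right)}
So the left-hand side equals
  2 A \cos{\left(x \right)} + B e^{2 t} e^{x} + B e^{t} e^{x} \cos{\left(x \right)} + C t^{4} e^{t} \sin{\left(t x \right)} - C x^{2} \sin{\left(t x \right)} \cos{\left(x \right)} + D t^{4} e^{t} \cos{\left(t x \right)} - D x^{2} \cos{\left(x \right)} \cos{\left(t x \right)}
This must equal f(x, t) identically; expanded, f = 2 t^{4} e^{t} \sin{\left(t x \right)} - 3 t^{4} e^{t} \cos{\left(t x \right)} - 2 x^{2} \sin{\left(t x \right)} \cos{\left(x \right)} + 3 x^{2} \cos{\left(x \right)} \cos{\left(t x \right)} - e^{2 t} e^{x} - e^{t} e^{x} \cos{\left(x \right)} + 2 \cos{\left(x \right)}.
Matching coefficients of the independent functions:
  [e^{2 t} e^{x}, e^{t} e^{x} \cos{\left(x \right)}]:  B = -1
  [t^{4} e^{t} \sin{\left(t x \right)}]:  C = 2
  [t^{4} e^{t} \cos{\left(t x \right)}]:  D = -3
  [x^{2} \sin{\left(t x \right)} \cos{\left(x \right)}]:  - C = -2
  [x^{2} \cos{\left(x \right)} \cos{\left(t x \right)}]:  - D = 3
  [\cos{\left(x \right)}]:  2 A = 2
Solving: A = 1, B = -1, C = 2, D = -3.
Check against the point condition:
  u(0, 0) = -4  ⟹  B + D = -4  ✓
Hence u(x, t) = t^{2} - e^{t + x} + 2 \sin{\left(t x \right)} - 3 \cos{\left(t x \right)}.

Answer: u(x, t) = t^{2} - e^{t + x} + 2 \sin{\left(t x \right)} - 3 \cos{\left(t x \right)}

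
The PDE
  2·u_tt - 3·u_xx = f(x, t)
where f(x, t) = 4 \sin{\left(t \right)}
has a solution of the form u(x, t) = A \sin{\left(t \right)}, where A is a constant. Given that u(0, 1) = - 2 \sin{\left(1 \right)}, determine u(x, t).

Substitute the ansatz u = A \sin{\left(t \right)} into the left-hand side.
Derivatives of the ansatz:
  u_tt = - A \sin{\left(t \right)}
  u_xx = 0
Term by term:
  2·u_tt = - 2 A \sin{\left(t \right)}
  -3·u_xx = 0
So the left-hand side equals
  - 2 A \sin{\left(t \right)}
This must equal f(x, t) = 4 \sin{\left(t \right)} identically.
Matching coefficients of the independent functions:
  [\sin{\left(t \right)}]:  - 2 A = 4
Solving: A = -2.
Check against the point condition:
  u(0, 1) = - 2 \sin{\left(1 \right)}  ⟹  A \sin{\left(1 \right)} = - 2 \sin{\left(1 \right)}  ✓
Hence u(x, t) = - 2 \sin{\left(t \right)}.

Answer: u(x, t) = - 2 \sin{\left(t \right)}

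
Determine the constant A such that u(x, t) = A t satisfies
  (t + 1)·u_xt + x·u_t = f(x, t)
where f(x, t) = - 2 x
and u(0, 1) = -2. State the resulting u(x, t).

Answer: u(x, t) = - 2 t

Derivation:
Substitute the ansatz u = A t into the left-hand side.
Derivatives of the ansatz:
  u_xt = 0
  u_t = A
Term by term:
  (t + 1)·u_xt = 0
  x·u_t = A x
So the left-hand side equals
  A x
This must equal f(x, t) = - 2 x identically.
Matching coefficients of the independent functions:
  [x]:  A = -2
Solving: A = -2.
Check against the point condition:
  u(0, 1) = -2  ⟹  A = -2  ✓
Hence u(x, t) = - 2 t.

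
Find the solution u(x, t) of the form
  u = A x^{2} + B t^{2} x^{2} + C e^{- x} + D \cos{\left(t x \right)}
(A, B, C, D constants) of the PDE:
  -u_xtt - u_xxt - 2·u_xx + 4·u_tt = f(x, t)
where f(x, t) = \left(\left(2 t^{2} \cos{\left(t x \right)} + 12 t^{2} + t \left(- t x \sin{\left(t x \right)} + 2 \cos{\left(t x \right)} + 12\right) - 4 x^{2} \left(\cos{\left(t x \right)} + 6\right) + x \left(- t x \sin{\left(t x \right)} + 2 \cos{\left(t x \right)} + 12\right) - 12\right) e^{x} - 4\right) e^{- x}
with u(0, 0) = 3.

Substitute the ansatz u = A x^{2} + B t^{2} x^{2} + C e^{- x} + D \cos{\left(t x \right)} into the left-hand side.
Derivatives of the ansatz:
  u_xtt = 4 B x + D t x^{2} \sin{\left(t x \right)} - 2 D x \cos{\left(t x \right)}
  u_xxt = 4 B t + D t^{2} x \sin{\left(t x \right)} - 2 D t \cos{\left(t x \right)}
  u_xx = 2 A + 2 B t^{2} + C e^{- x} - D t^{2} \cos{\left(t x \right)}
  u_tt = 2 B x^{2} - D x^{2} \cos{\left(t x \right)}
Term by term:
  -u_xtt = - 4 B x - D t x^{2} \sin{\left(t x \right)} + 2 D x \cos{\left(t x \right)}
  -u_xxt = - 4 B t - D t^{2} x \sin{\left(t x \right)} + 2 D t \cos{\left(t x \right)}
  -2·u_xx = - 4 A - 4 B t^{2} - 2 C e^{- x} + 2 D t^{2} \cos{\left(t x \right)}
  4·u_tt = 8 B x^{2} - 4 D x^{2} \cos{\left(t x \right)}
So the left-hand side equals
  - 4 A - 4 B t^{2} - 4 B t + 8 B x^{2} - 4 B x - 2 C e^{- x} - D t^{2} x \sin{\left(t x \right)} + 2 D t^{2} \cos{\left(t x \right)} - D t x^{2} \sin{\left(t x \right)} + 2 D t \cos{\left(t x \right)} - 4 D x^{2} \cos{\left(t x \right)} + 2 D x \cos{\left(t x \right)}
This must equal f(x, t) identically; expanded, f = - t^{2} x \sin{\left(t x \right)} + 2 t^{2} \cos{\left(t x \right)} + 12 t^{2} - t x^{2} \sin{\left(t x \right)} + 2 t \cos{\left(t x \right)} + 12 t - 4 x^{2} \cos{\left(t x \right)} - 24 x^{2} + 2 x \cos{\left(t x \right)} + 12 x - 12 - 4 e^{- x}.
Matching coefficients of the independent functions:
  [constant term]:  - 4 A = -12
  [t, t^{2}, x]:  - 4 B = 12
  [x^{2}]:  8 B = -24
  [t \cos{\left(t x \right)}, t^{2} \cos{\left(t x \right)}, x \cos{\left(t x \right)}]:  2 D = 2
  [x^{2} \cos{\left(t x \right)}]:  - 4 D = -4
  [t x^{2} \sin{\left(t x \right)}, t^{2} x \sin{\left(t x \right)}]:  - D = -1
  [e^{- x}]:  - 2 C = -4
Solving: A = 3, B = -3, C = 2, D = 1.
Check against the point condition:
  u(0, 0) = 3  ⟹  C + D = 3  ✓
Hence u(x, t) = - 3 t^{2} x^{2} + 3 x^{2} + \cos{\left(t x \right)} + 2 e^{- x}.

Answer: u(x, t) = - 3 t^{2} x^{2} + 3 x^{2} + \cos{\left(t x \right)} + 2 e^{- x}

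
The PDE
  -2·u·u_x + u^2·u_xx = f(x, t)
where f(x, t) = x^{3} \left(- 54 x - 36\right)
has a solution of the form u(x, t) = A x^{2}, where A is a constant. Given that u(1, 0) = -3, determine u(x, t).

Substitute the ansatz u = A x^{2} into the left-hand side.
Derivatives of the ansatz:
  u_x = 2 A x
  u_xx = 2 A
Term by term:
  -2·u·u_x = - 4 A^{2} x^{3}
  u^2·u_xx = 2 A^{3} x^{4}
So the left-hand side equals
  2 A^{3} x^{4} - 4 A^{2} x^{3}
This must equal f(x, t) identically; expanded, f = - 54 x^{4} - 36 x^{3}.
Matching coefficients of the independent functions:
  [x^{3}]:  - 4 A^{2} = -36
  [x^{4}]:  2 A^{3} = -54
Solving: A = -3.
Check against the point condition:
  u(1, 0) = -3  ⟹  A = -3  ✓
Hence u(x, t) = - 3 x^{2}.

Answer: u(x, t) = - 3 x^{2}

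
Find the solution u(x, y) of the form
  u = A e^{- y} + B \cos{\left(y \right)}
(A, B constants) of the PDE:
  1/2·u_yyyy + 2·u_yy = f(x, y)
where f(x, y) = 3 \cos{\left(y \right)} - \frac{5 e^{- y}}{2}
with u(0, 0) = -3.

Substitute the ansatz u = A e^{- y} + B \cos{\left(y \right)} into the left-hand side.
Derivatives of the ansatz:
  u_yyyy = A e^{- y} + B \cos{\left(y \right)}
  u_yy = A e^{- y} - B \cos{\left(y \right)}
Term by term:
  1/2·u_yyyy = \frac{A e^{- y}}{2} + \frac{B \cos{\left(y \right)}}{2}
  2·u_yy = 2 A e^{- y} - 2 B \cos{\left(y \right)}
So the left-hand side equals
  \frac{5 A e^{- y}}{2} - \frac{3 B \cos{\left(y \right)}}{2}
This must equal f(x, y) = 3 \cos{\left(y \right)} - \frac{5 e^{- y}}{2} identically.
Matching coefficients of the independent functions:
  [e^{- y}]:  \frac{5 A}{2} = - \frac{5}{2}
  [\cos{\left(y \right)}]:  - \frac{3 B}{2} = 3
Solving: A = -1, B = -2.
Check against the point condition:
  u(0, 0) = -3  ⟹  A + B = -3  ✓
Hence u(x, y) = - 2 \cos{\left(y \right)} - e^{- y}.

Answer: u(x, y) = - 2 \cos{\left(y \right)} - e^{- y}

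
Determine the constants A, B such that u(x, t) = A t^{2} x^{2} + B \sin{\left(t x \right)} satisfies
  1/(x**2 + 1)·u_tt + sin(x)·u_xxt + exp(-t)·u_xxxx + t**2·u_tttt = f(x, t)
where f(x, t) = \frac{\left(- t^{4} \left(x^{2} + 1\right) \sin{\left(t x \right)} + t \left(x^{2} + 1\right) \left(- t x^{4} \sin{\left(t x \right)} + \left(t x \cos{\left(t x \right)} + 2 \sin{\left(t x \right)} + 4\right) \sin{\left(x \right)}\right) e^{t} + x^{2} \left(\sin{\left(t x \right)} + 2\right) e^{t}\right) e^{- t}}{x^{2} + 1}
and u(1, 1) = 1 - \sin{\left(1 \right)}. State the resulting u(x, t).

Substitute the ansatz u = A t^{2} x^{2} + B \sin{\left(t x \right)} into the left-hand side.
Derivatives of the ansatz:
  u_tt = 2 A x^{2} - B x^{2} \sin{\left(t x \right)}
  u_xxt = 4 A t - B t^{2} x \cos{\left(t x \right)} - 2 B t \sin{\left(t x \right)}
  u_xxxx = B t^{4} \sin{\left(t x \right)}
  u_tttt = B x^{4} \sin{\left(t x \right)}
Term by term:
  1/(x**2 + 1)·u_tt = \frac{2 A x^{2}}{x^{2} + 1} - \frac{B x^{2} \sin{\left(t x \right)}}{x^{2} + 1}
  sin(x)·u_xxt = 4 A t \sin{\left(x \right)} - B t^{2} x \sin{\left(x \right)} \cos{\left(t x \right)} - 2 B t \sin{\left(x \right)} \sin{\left(t x \right)}
  exp(-t)·u_xxxx = B t^{4} e^{- t} \sin{\left(t x \right)}
  t**2·u_tttt = B t^{2} x^{4} \sin{\left(t x \right)}
So the left-hand side equals
  4 A t \sin{\left(x \right)} + \frac{2 A x^{2}}{x^{2} + 1} + B t^{4} e^{- t} \sin{\left(t x \right)} + B t^{2} x^{4} \sin{\left(t x \right)} - B t^{2} x \sin{\left(x \right)} \cos{\left(t x \right)} - 2 B t \sin{\left(x \right)} \sin{\left(t x \right)} - \frac{B x^{2} \sin{\left(t x \right)}}{x^{2} + 1}
This must equal f(x, t) identically; expanded, f = - t^{4} e^{- t} \sin{\left(t x \right)} - t^{2} x^{4} \sin{\left(t x \right)} + t^{2} x \sin{\left(x \right)} \cos{\left(t x \right)} + 2 t \sin{\left(x \right)} \sin{\left(t x \right)} + 4 t \sin{\left(x \right)} + \frac{x^{2} \sin{\left(t x \right)}}{x^{2} + 1} + \frac{2 x^{2}}{x^{2} + 1}.
Matching coefficients of the independent functions:
  [t \sin{\left(x \right)}]:  4 A = 4
  [\frac{x^{2}}{x^{2} + 1}]:  2 A = 2
  [t \sin{\left(x \right)} \sin{\left(t x \right)}]:  - 2 B = 2
  [t^{2} x^{4} \sin{\left(t x \right)}, t^{4} e^{- t} \sin{\left(t x \right)}]:  B = -1
  [\frac{x^{2} \sin{\left(t x \right)}}{x^{2} + 1}, t^{2} x \sin{\left(x \right)} \cos{\left(t x \right)}]:  - B = 1
Solving: A = 1, B = -1.
Check against the point condition:
  u(1, 1) = 1 - \sin{\left(1 \right)}  ⟹  A + B \sin{\left(1 \right)} = 1 - \sin{\left(1 \right)}  ✓
Hence u(x, t) = t^{2} x^{2} - \sin{\left(t x \right)}.

Answer: u(x, t) = t^{2} x^{2} - \sin{\left(t x \right)}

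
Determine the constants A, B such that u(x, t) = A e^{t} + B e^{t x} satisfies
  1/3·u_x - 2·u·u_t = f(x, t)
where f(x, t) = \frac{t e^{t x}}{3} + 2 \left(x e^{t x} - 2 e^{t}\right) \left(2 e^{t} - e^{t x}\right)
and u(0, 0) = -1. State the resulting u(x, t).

Substitute the ansatz u = A e^{t} + B e^{t x} into the left-hand side.
Derivatives of the ansatz:
  u_x = B t e^{t x}
  u_t = A e^{t} + B x e^{t x}
Term by term:
  1/3·u_x = \frac{B t e^{t x}}{3}
  -2·u·u_t = - 2 A^{2} e^{2 t} - 2 A B x e^{t} e^{t x} - 2 A B e^{t} e^{t x} - 2 B^{2} x e^{2 t x}
So the left-hand side equals
  - 2 A^{2} e^{2 t} - 2 A B x e^{t} e^{t x} - 2 A B e^{t} e^{t x} - 2 B^{2} x e^{2 t x} + \frac{B t e^{t x}}{3}
This must equal f(x, t) identically; expanded, f = \frac{t e^{t x}}{3} + 4 x e^{t} e^{t x} - 2 x e^{2 t x} - 8 e^{2 t} + 4 e^{t} e^{t x}.
Matching coefficients of the independent functions:
  [t e^{t x}]:  \frac{B}{3} = \frac{1}{3}
  [x e^{2 t x}]:  - 2 B^{2} = -2
  [e^{t} e^{t x}, x e^{t} e^{t x}]:  - 2 A B = 4
  [e^{2 t}]:  - 2 A^{2} = -8
Solving: A = -2, B = 1.
Check against the point condition:
  u(0, 0) = -1  ⟹  A + B = -1  ✓
Hence u(x, t) = - 2 e^{t} + e^{t x}.

Answer: u(x, t) = - 2 e^{t} + e^{t x}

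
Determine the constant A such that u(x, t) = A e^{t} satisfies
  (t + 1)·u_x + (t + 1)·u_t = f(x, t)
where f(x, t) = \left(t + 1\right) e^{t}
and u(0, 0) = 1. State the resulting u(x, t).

Substitute the ansatz u = A e^{t} into the left-hand side.
Derivatives of the ansatz:
  u_x = 0
  u_t = A e^{t}
Term by term:
  (t + 1)·u_x = 0
  (t + 1)·u_t = A t e^{t} + A e^{t}
So the left-hand side equals
  A t e^{t} + A e^{t}
This must equal f(x, t) identically; expanded, f = t e^{t} + e^{t}.
Matching coefficients of the independent functions:
  [t e^{t}, e^{t}]:  A = 1
Solving: A = 1.
Check against the point condition:
  u(0, 0) = 1  ⟹  A = 1  ✓
Hence u(x, t) = e^{t}.

Answer: u(x, t) = e^{t}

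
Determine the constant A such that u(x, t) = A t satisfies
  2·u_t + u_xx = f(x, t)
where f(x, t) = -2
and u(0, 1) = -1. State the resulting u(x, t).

Answer: u(x, t) = - t

Derivation:
Substitute the ansatz u = A t into the left-hand side.
Derivatives of the ansatz:
  u_t = A
  u_xx = 0
Term by term:
  2·u_t = 2 A
  u_xx = 0
So the left-hand side equals
  2 A
This must equal f(x, t) = -2 identically.
Matching coefficients of the independent functions:
  [constant term]:  2 A = -2
Solving: A = -1.
Check against the point condition:
  u(0, 1) = -1  ⟹  A = -1  ✓
Hence u(x, t) = - t.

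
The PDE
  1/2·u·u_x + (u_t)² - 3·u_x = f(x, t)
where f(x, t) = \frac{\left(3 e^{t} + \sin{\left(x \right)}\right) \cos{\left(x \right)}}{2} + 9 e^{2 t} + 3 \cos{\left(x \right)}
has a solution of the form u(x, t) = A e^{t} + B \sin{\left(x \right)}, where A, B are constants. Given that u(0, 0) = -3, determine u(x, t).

Answer: u(x, t) = - 3 e^{t} - \sin{\left(x \right)}

Derivation:
Substitute the ansatz u = A e^{t} + B \sin{\left(x \right)} into the left-hand side.
Derivatives of the ansatz:
  u_x = B \cos{\left(x \right)}
  u_t = A e^{t}
Term by term:
  1/2·u·u_x = \frac{A B e^{t} \cos{\left(x \right)}}{2} + \frac{B^{2} \sin{\left(x \right)} \cos{\left(x \right)}}{2}
  (u_t)² = A^{2} e^{2 t}
  -3·u_x = - 3 B \cos{\left(x \right)}
So the left-hand side equals
  A^{2} e^{2 t} + \frac{A B e^{t} \cos{\left(x \right)}}{2} + \frac{B^{2} \sin{\left(x \right)} \cos{\left(x \right)}}{2} - 3 B \cos{\left(x \right)}
This must equal f(x, t) identically; expanded, f = 9 e^{2 t} + \frac{3 e^{t} \cos{\left(x \right)}}{2} + \frac{\sin{\left(x \right)} \cos{\left(x \right)}}{2} + 3 \cos{\left(x \right)}.
Matching coefficients of the independent functions:
  [e^{t} \cos{\left(x \right)}]:  \frac{A B}{2} = \frac{3}{2}
  [\sin{\left(x \right)} \cos{\left(x \right)}]:  \frac{B^{2}}{2} = \frac{1}{2}
  [e^{2 t}]:  A^{2} = 9
  [\cos{\left(x \right)}]:  - 3 B = 3
Solving: A = -3, B = -1.
Check against the point condition:
  u(0, 0) = -3  ⟹  A = -3  ✓
Hence u(x, t) = - 3 e^{t} - \sin{\left(x \right)}.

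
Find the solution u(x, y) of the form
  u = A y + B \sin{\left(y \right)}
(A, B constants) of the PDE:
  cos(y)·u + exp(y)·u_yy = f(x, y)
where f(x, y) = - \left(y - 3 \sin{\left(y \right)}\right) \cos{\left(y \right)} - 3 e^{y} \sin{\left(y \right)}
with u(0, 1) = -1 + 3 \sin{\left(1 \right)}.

Substitute the ansatz u = A y + B \sin{\left(y \right)} into the left-hand side.
Derivatives of the ansatz:
  u_yy = - B \sin{\left(y \right)}
Term by term:
  cos(y)·u = A y \cos{\left(y \right)} + B \sin{\left(y \right)} \cos{\left(y \right)}
  exp(y)·u_yy = - B e^{y} \sin{\left(y \right)}
So the left-hand side equals
  A y \cos{\left(y \right)} - B e^{y} \sin{\left(y \right)} + B \sin{\left(y \right)} \cos{\left(y \right)}
This must equal f(x, y) identically; expanded, f = - y \cos{\left(y \right)} - 3 e^{y} \sin{\left(y \right)} + 3 \sin{\left(y \right)} \cos{\left(y \right)}.
Matching coefficients of the independent functions:
  [y \cos{\left(y \right)}]:  A = -1
  [e^{y} \sin{\left(y \right)}]:  - B = -3
  [\sin{\left(y \right)} \cos{\left(y \right)}]:  B = 3
Solving: A = -1, B = 3.
Check against the point condition:
  u(0, 1) = -1 + 3 \sin{\left(1 \right)}  ⟹  A + B \sin{\left(1 \right)} = -1 + 3 \sin{\left(1 \right)}  ✓
Hence u(x, y) = - y + 3 \sin{\left(y \right)}.

Answer: u(x, y) = - y + 3 \sin{\left(y \right)}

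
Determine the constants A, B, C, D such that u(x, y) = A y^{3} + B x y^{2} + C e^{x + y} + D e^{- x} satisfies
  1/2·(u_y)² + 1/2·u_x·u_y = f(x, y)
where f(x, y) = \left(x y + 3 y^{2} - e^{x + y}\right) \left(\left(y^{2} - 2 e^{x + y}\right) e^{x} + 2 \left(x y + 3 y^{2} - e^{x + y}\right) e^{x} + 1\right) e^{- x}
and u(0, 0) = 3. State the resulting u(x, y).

Answer: u(x, y) = - x y^{2} - 2 y^{3} + 2 e^{x + y} + e^{- x}

Derivation:
Substitute the ansatz u = A y^{3} + B x y^{2} + C e^{x + y} + D e^{- x} into the left-hand side.
Derivatives of the ansatz:
  u_y = 3 A y^{2} + 2 B x y + C e^{x} e^{y}
  u_x = B y^{2} + C e^{x} e^{y} - D e^{- x}
Term by term:
  1/2·(u_y)² = \frac{9 A^{2} y^{4}}{2} + 6 A B x y^{3} + 3 A C y^{2} e^{x} e^{y} + 2 B^{2} x^{2} y^{2} + 2 B C x y e^{x} e^{y} + \frac{C^{2} e^{2 x} e^{2 y}}{2}
  1/2·u_x·u_y = \frac{3 A B y^{4}}{2} + \frac{3 A C y^{2} e^{x} e^{y}}{2} - \frac{3 A D y^{2} e^{- x}}{2} + B^{2} x y^{3} + B C x y e^{x} e^{y} + \frac{B C y^{2} e^{x} e^{y}}{2} - B D x y e^{- x} + \frac{C^{2} e^{2 x} e^{2 y}}{2} - \frac{C D e^{y}}{2}
So the left-hand side equals
  \frac{9 A^{2} y^{4}}{2} + 6 A B x y^{3} + \frac{3 A B y^{4}}{2} + \frac{9 A C y^{2} e^{x} e^{y}}{2} - \frac{3 A D y^{2} e^{- x}}{2} + 2 B^{2} x^{2} y^{2} + B^{2} x y^{3} + 3 B C x y e^{x} e^{y} + \frac{B C y^{2} e^{x} e^{y}}{2} - B D x y e^{- x} + C^{2} e^{2 x} e^{2 y} - \frac{C D e^{y}}{2}
This must equal f(x, y) identically; expanded, f = 2 x^{2} y^{2} + 13 x y^{3} - 6 x y e^{x} e^{y} + x y e^{- x} + 21 y^{4} - 19 y^{2} e^{x} e^{y} + 3 y^{2} e^{- x} + 4 e^{2 x} e^{2 y} - e^{y}.
Matching coefficients of the independent functions:
  [y^{4}]:  \frac{9 A^{2}}{2} + \frac{3 A B}{2} = 21
  [x y^{3}]:  6 A B + B^{2} = 13
  [x^{2} y^{2}]:  2 B^{2} = 2
  [y^{2} e^{- x}]:  - \frac{3 A D}{2} = 3
  [e^{2 x} e^{2 y}]:  C^{2} = 4
  [x y e^{- x}]:  - B D = 1
  [y^{2} e^{x} e^{y}]:  \frac{9 A C}{2} + \frac{B C}{2} = -19
  [x y e^{x} e^{y}]:  3 B C = -6
  [e^{y}]:  - \frac{C D}{2} = -1
These equations allow (A, B, C, D) = (-2, -1, 2, 1) or (2, 1, -2, -1).
Impose the point condition(s):
  u(0, 0) = 3  ⟹  C + D = 3
Only A = -2, B = -1, C = 2, D = 1 satisfies everything.
Hence u(x, y) = - x y^{2} - 2 y^{3} + 2 e^{x + y} + e^{- x}.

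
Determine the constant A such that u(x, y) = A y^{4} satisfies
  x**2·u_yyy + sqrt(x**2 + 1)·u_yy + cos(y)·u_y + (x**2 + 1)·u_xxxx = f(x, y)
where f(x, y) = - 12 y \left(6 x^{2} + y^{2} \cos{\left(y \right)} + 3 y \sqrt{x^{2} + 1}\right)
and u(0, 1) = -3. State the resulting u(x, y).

Substitute the ansatz u = A y^{4} into the left-hand side.
Derivatives of the ansatz:
  u_yyy = 24 A y
  u_yy = 12 A y^{2}
  u_y = 4 A y^{3}
  u_xxxx = 0
Term by term:
  x**2·u_yyy = 24 A x^{2} y
  sqrt(x**2 + 1)·u_yy = 12 A y^{2} \sqrt{x^{2} + 1}
  cos(y)·u_y = 4 A y^{3} \cos{\left(y \right)}
  (x**2 + 1)·u_xxxx = 0
So the left-hand side equals
  24 A x^{2} y + 4 A y^{3} \cos{\left(y \right)} + 12 A y^{2} \sqrt{x^{2} + 1}
This must equal f(x, y) identically; expanded, f = - 72 x^{2} y - 12 y^{3} \cos{\left(y \right)} - 36 y^{2} \sqrt{x^{2} + 1}.
Matching coefficients of the independent functions:
  [x^{2} y]:  24 A = -72
  [y^{2} \sqrt{x^{2} + 1}]:  12 A = -36
  [y^{3} \cos{\left(y \right)}]:  4 A = -12
Solving: A = -3.
Check against the point condition:
  u(0, 1) = -3  ⟹  A = -3  ✓
Hence u(x, y) = - 3 y^{4}.

Answer: u(x, y) = - 3 y^{4}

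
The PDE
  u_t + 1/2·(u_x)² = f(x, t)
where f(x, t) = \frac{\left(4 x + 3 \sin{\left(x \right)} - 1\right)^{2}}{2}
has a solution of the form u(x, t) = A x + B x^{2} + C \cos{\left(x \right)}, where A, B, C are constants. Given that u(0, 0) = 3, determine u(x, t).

Substitute the ansatz u = A x + B x^{2} + C \cos{\left(x \right)} into the left-hand side.
Derivatives of the ansatz:
  u_t = 0
  u_x = A + 2 B x - C \sin{\left(x \right)}
Term by term:
  u_t = 0
  1/2·(u_x)² = \frac{A^{2}}{2} + 2 A B x - A C \sin{\left(x \right)} + 2 B^{2} x^{2} - 2 B C x \sin{\left(x \right)} + \frac{C^{2} \sin^{2}{\left(x \right)}}{2}
So the left-hand side equals
  \frac{A^{2}}{2} + 2 A B x - A C \sin{\left(x \right)} + 2 B^{2} x^{2} - 2 B C x \sin{\left(x \right)} + \frac{C^{2} \sin^{2}{\left(x \right)}}{2}
This must equal f(x, t) identically; expanded, f = 8 x^{2} + 12 x \sin{\left(x \right)} - 4 x + \frac{9 \sin^{2}{\left(x \right)}}{2} - 3 \sin{\left(x \right)} + \frac{1}{2}.
Matching coefficients of the independent functions:
  [constant term]:  \frac{A^{2}}{2} = \frac{1}{2}
  [x]:  2 A B = -4
  [x^{2}]:  2 B^{2} = 8
  [x \sin{\left(x \right)}]:  - 2 B C = 12
  [\sin{\left(x \right)}]:  - A C = -3
  [\sin^{2}{\left(x \right)}]:  \frac{C^{2}}{2} = \frac{9}{2}
These equations allow (A, B, C) = (-1, 2, -3) or (1, -2, 3).
Impose the point condition(s):
  u(0, 0) = 3  ⟹  C = 3
Only A = 1, B = -2, C = 3 satisfies everything.
Hence u(x, t) = - 2 x^{2} + x + 3 \cos{\left(x \right)}.

Answer: u(x, t) = - 2 x^{2} + x + 3 \cos{\left(x \right)}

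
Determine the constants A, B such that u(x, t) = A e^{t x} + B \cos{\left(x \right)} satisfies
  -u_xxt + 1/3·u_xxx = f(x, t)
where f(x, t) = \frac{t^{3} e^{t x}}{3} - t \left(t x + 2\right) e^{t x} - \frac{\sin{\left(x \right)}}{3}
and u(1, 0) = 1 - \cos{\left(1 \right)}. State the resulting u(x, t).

Answer: u(x, t) = e^{t x} - \cos{\left(x \right)}

Derivation:
Substitute the ansatz u = A e^{t x} + B \cos{\left(x \right)} into the left-hand side.
Derivatives of the ansatz:
  u_xxt = A t^{2} x e^{t x} + 2 A t e^{t x}
  u_xxx = A t^{3} e^{t x} + B \sin{\left(x \right)}
Term by term:
  -u_xxt = - A t^{2} x e^{t x} - 2 A t e^{t x}
  1/3·u_xxx = \frac{A t^{3} e^{t x}}{3} + \frac{B \sin{\left(x \right)}}{3}
So the left-hand side equals
  \frac{A t^{3} e^{t x}}{3} - A t^{2} x e^{t x} - 2 A t e^{t x} + \frac{B \sin{\left(x \right)}}{3}
This must equal f(x, t) identically; expanded, f = \frac{t^{3} e^{t x}}{3} - t^{2} x e^{t x} - 2 t e^{t x} - \frac{\sin{\left(x \right)}}{3}.
Matching coefficients of the independent functions:
  [t e^{t x}]:  - 2 A = -2
  [t^{3} e^{t x}]:  \frac{A}{3} = \frac{1}{3}
  [t^{2} x e^{t x}]:  - A = -1
  [\sin{\left(x \right)}]:  \frac{B}{3} = - \frac{1}{3}
Solving: A = 1, B = -1.
Check against the point condition:
  u(1, 0) = 1 - \cos{\left(1 \right)}  ⟹  A + B \cos{\left(1 \right)} = 1 - \cos{\left(1 \right)}  ✓
Hence u(x, t) = e^{t x} - \cos{\left(x \right)}.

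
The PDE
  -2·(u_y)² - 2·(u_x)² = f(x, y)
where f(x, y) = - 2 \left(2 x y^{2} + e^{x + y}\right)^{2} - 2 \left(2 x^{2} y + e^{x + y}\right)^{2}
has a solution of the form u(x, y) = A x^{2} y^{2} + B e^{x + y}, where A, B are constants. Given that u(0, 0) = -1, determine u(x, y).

Substitute the ansatz u = A x^{2} y^{2} + B e^{x + y} into the left-hand side.
Derivatives of the ansatz:
  u_y = 2 A x^{2} y + B e^{x} e^{y}
  u_x = 2 A x y^{2} + B e^{x} e^{y}
Term by term:
  -2·(u_y)² = - 8 A^{2} x^{4} y^{2} - 8 A B x^{2} y e^{x} e^{y} - 2 B^{2} e^{2 x} e^{2 y}
  -2·(u_x)² = - 8 A^{2} x^{2} y^{4} - 8 A B x y^{2} e^{x} e^{y} - 2 B^{2} e^{2 x} e^{2 y}
So the left-hand side equals
  - 8 A^{2} x^{4} y^{2} - 8 A^{2} x^{2} y^{4} - 8 A B x^{2} y e^{x} e^{y} - 8 A B x y^{2} e^{x} e^{y} - 4 B^{2} e^{2 x} e^{2 y}
This must equal f(x, y) identically; expanded, f = - 8 x^{4} y^{2} - 8 x^{2} y^{4} - 8 x^{2} y e^{x} e^{y} - 8 x y^{2} e^{x} e^{y} - 4 e^{2 x} e^{2 y}.
Matching coefficients of the independent functions:
  [x^{2} y^{4}, x^{4} y^{2}]:  - 8 A^{2} = -8
  [e^{2 x} e^{2 y}]:  - 4 B^{2} = -4
  [x y^{2} e^{x} e^{y}, x^{2} y e^{x} e^{y}]:  - 8 A B = -8
These equations allow (A, B) = (-1, -1) or (1, 1).
Impose the point condition(s):
  u(0, 0) = -1  ⟹  B = -1
Only A = -1, B = -1 satisfies everything.
Hence u(x, y) = - x^{2} y^{2} - e^{x + y}.

Answer: u(x, y) = - x^{2} y^{2} - e^{x + y}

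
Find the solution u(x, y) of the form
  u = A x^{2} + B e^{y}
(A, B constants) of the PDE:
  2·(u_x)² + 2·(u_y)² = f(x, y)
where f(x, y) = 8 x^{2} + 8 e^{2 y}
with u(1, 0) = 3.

Substitute the ansatz u = A x^{2} + B e^{y} into the left-hand side.
Derivatives of the ansatz:
  u_x = 2 A x
  u_y = B e^{y}
Term by term:
  2·(u_x)² = 8 A^{2} x^{2}
  2·(u_y)² = 2 B^{2} e^{2 y}
So the left-hand side equals
  8 A^{2} x^{2} + 2 B^{2} e^{2 y}
This must equal f(x, y) = 8 x^{2} + 8 e^{2 y} identically.
Matching coefficients of the independent functions:
  [x^{2}]:  8 A^{2} = 8
  [e^{2 y}]:  2 B^{2} = 8
These equations allow (A, B) = (-1, -2) or (-1, 2) or (1, -2) or (1, 2).
Impose the point condition(s):
  u(1, 0) = 3  ⟹  A + B = 3
Only A = 1, B = 2 satisfies everything.
Hence u(x, y) = x^{2} + 2 e^{y}.

Answer: u(x, y) = x^{2} + 2 e^{y}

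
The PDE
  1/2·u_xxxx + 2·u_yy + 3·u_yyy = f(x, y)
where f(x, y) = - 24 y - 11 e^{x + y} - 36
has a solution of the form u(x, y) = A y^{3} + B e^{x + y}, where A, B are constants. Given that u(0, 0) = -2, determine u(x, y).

Substitute the ansatz u = A y^{3} + B e^{x + y} into the left-hand side.
Derivatives of the ansatz:
  u_xxxx = B e^{x} e^{y}
  u_yy = 6 A y + B e^{x} e^{y}
  u_yyy = 6 A + B e^{x} e^{y}
Term by term:
  1/2·u_xxxx = \frac{B e^{x} e^{y}}{2}
  2·u_yy = 12 A y + 2 B e^{x} e^{y}
  3·u_yyy = 18 A + 3 B e^{x} e^{y}
So the left-hand side equals
  12 A y + 18 A + \frac{11 B e^{x} e^{y}}{2}
This must equal f(x, y) identically; expanded, f = - 24 y - 11 e^{x} e^{y} - 36.
Matching coefficients of the independent functions:
  [constant term]:  18 A = -36
  [y]:  12 A = -24
  [e^{x} e^{y}]:  \frac{11 B}{2} = -11
Solving: A = -2, B = -2.
Check against the point condition:
  u(0, 0) = -2  ⟹  B = -2  ✓
Hence u(x, y) = - 2 y^{3} - 2 e^{x + y}.

Answer: u(x, y) = - 2 y^{3} - 2 e^{x + y}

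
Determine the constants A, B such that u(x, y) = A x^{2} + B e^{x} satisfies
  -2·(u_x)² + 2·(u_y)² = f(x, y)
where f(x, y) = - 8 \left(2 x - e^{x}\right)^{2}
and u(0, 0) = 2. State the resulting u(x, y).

Substitute the ansatz u = A x^{2} + B e^{x} into the left-hand side.
Derivatives of the ansatz:
  u_x = 2 A x + B e^{x}
  u_y = 0
Term by term:
  -2·(u_x)² = - 8 A^{2} x^{2} - 8 A B x e^{x} - 2 B^{2} e^{2 x}
  2·(u_y)² = 0
So the left-hand side equals
  - 8 A^{2} x^{2} - 8 A B x e^{x} - 2 B^{2} e^{2 x}
This must equal f(x, y) identically; expanded, f = - 32 x^{2} + 32 x e^{x} - 8 e^{2 x}.
Matching coefficients of the independent functions:
  [x^{2}]:  - 8 A^{2} = -32
  [x e^{x}]:  - 8 A B = 32
  [e^{2 x}]:  - 2 B^{2} = -8
These equations allow (A, B) = (-2, 2) or (2, -2).
Impose the point condition(s):
  u(0, 0) = 2  ⟹  B = 2
Only A = -2, B = 2 satisfies everything.
Hence u(x, y) = - 2 x^{2} + 2 e^{x}.

Answer: u(x, y) = - 2 x^{2} + 2 e^{x}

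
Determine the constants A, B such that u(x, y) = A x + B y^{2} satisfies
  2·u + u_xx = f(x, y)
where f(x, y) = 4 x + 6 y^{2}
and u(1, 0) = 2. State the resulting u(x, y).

Substitute the ansatz u = A x + B y^{2} into the left-hand side.
Derivatives of the ansatz:
  u_xx = 0
Term by term:
  2·u = 2 A x + 2 B y^{2}
  u_xx = 0
So the left-hand side equals
  2 A x + 2 B y^{2}
This must equal f(x, y) = 4 x + 6 y^{2} identically.
Matching coefficients of the independent functions:
  [x]:  2 A = 4
  [y^{2}]:  2 B = 6
Solving: A = 2, B = 3.
Check against the point condition:
  u(1, 0) = 2  ⟹  A = 2  ✓
Hence u(x, y) = 2 x + 3 y^{2}.

Answer: u(x, y) = 2 x + 3 y^{2}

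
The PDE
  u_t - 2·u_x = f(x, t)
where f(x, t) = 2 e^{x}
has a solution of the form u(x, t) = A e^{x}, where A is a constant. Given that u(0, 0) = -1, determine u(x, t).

Substitute the ansatz u = A e^{x} into the left-hand side.
Derivatives of the ansatz:
  u_t = 0
  u_x = A e^{x}
Term by term:
  u_t = 0
  -2·u_x = - 2 A e^{x}
So the left-hand side equals
  - 2 A e^{x}
This must equal f(x, t) = 2 e^{x} identically.
Matching coefficients of the independent functions:
  [e^{x}]:  - 2 A = 2
Solving: A = -1.
Check against the point condition:
  u(0, 0) = -1  ⟹  A = -1  ✓
Hence u(x, t) = - e^{x}.

Answer: u(x, t) = - e^{x}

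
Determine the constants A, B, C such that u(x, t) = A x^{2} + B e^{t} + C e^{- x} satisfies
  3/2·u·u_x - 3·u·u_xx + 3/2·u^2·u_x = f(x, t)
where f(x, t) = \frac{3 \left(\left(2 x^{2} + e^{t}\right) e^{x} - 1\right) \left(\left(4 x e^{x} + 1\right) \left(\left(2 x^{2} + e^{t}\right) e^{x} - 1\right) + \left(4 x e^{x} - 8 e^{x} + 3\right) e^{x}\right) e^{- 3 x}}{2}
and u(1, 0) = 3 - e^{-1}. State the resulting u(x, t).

Answer: u(x, t) = 2 x^{2} + e^{t} - e^{- x}

Derivation:
Substitute the ansatz u = A x^{2} + B e^{t} + C e^{- x} into the left-hand side.
Derivatives of the ansatz:
  u_x = 2 A x - C e^{- x}
  u_xx = 2 A + C e^{- x}
Term by term:
  3/2·u·u_x = 3 A^{2} x^{3} + 3 A B x e^{t} - \frac{3 A C x^{2} e^{- x}}{2} + 3 A C x e^{- x} - \frac{3 B C e^{t} e^{- x}}{2} - \frac{3 C^{2} e^{- 2 x}}{2}
  -3·u·u_xx = - 6 A^{2} x^{2} - 6 A B e^{t} - 3 A C x^{2} e^{- x} - 6 A C e^{- x} - 3 B C e^{t} e^{- x} - 3 C^{2} e^{- 2 x}
  3/2·u^2·u_x = 3 A^{3} x^{5} + 6 A^{2} B x^{3} e^{t} - \frac{3 A^{2} C x^{4} e^{- x}}{2} + 6 A^{2} C x^{3} e^{- x} + 3 A B^{2} x e^{2 t} - 3 A B C x^{2} e^{t} e^{- x} + 6 A B C x e^{t} e^{- x} - 3 A C^{2} x^{2} e^{- 2 x} + 3 A C^{2} x e^{- 2 x} - \frac{3 B^{2} C e^{2 t} e^{- x}}{2} - 3 B C^{2} e^{t} e^{- 2 x} - \frac{3 C^{3} e^{- 3 x}}{2}
So the left-hand side equals
  3 A^{3} x^{5} + 6 A^{2} B x^{3} e^{t} - \frac{3 A^{2} C x^{4} e^{- x}}{2} + 6 A^{2} C x^{3} e^{- x} + 3 A^{2} x^{3} - 6 A^{2} x^{2} + 3 A B^{2} x e^{2 t} - 3 A B C x^{2} e^{t} e^{- x} + 6 A B C x e^{t} e^{- x} + 3 A B x e^{t} - 6 A B e^{t} - 3 A C^{2} x^{2} e^{- 2 x} + 3 A C^{2} x e^{- 2 x} - \frac{9 A C x^{2} e^{- x}}{2} + 3 A C x e^{- x} - 6 A C e^{- x} - \frac{3 B^{2} C e^{2 t} e^{- x}}{2} - 3 B C^{2} e^{t} e^{- 2 x} - \frac{9 B C e^{t} e^{- x}}{2} - \frac{3 C^{3} e^{- 3 x}}{2} - \frac{9 C^{2} e^{- 2 x}}{2}
This must equal f(x, t) identically; expanded, f = 24 x^{5} + 6 x^{4} e^{- x} + 24 x^{3} e^{t} + 12 x^{3} - 24 x^{3} e^{- x} + 6 x^{2} e^{t} e^{- x} - 24 x^{2} + 9 x^{2} e^{- x} - 6 x^{2} e^{- 2 x} + 6 x e^{2 t} + 6 x e^{t} - 12 x e^{t} e^{- x} - 6 x e^{- x} + 6 x e^{- 2 x} + \frac{3 e^{2 t} e^{- x}}{2} - 12 e^{t} + \frac{9 e^{t} e^{- x}}{2} - 3 e^{t} e^{- 2 x} + 12 e^{- x} - \frac{9 e^{- 2 x}}{2} + \frac{3 e^{- 3 x}}{2}.
Matching coefficients of the independent functions:
(each divided by its leading coefficient; functions giving the same equation are listed together)
  [x^{2}, x^{3}]:  A^{2} - 4 = 0
  [x^{5}]:  A^{3} - 8 = 0
  [x e^{t}, e^{t}]:  A B - 2 = 0
  [x e^{2 t}]:  A B^{2} - 2 = 0
  [x e^{- 2 x}, x^{2} e^{- 2 x}]:  A C^{2} - 2 = 0
  [x e^{- x}, x^{2} e^{- x}, e^{- x}]:  A C + 2 = 0
  [x^{3} e^{t}]:  A^{2} B - 4 = 0
  [x^{3} e^{- x}, x^{4} e^{- x}]:  A^{2} C + 4 = 0
  [e^{t} e^{- 2 x}]:  B C^{2} - 1 = 0
  [e^{t} e^{- x}]:  B C + 1 = 0
  [e^{2 t} e^{- x}]:  B^{2} C + 1 = 0
  [x e^{t} e^{- x}, x^{2} e^{t} e^{- x}]:  A B C + 2 = 0
  [e^{- 3 x}]:  C^{3} + 1 = 0
  [e^{- 2 x}]:  C^{2} - 1 = 0
Solving: A = 2, B = 1, C = -1.
Check against the point condition:
  u(1, 0) = 3 - e^{-1}  ⟹  A + B + \frac{C}{e} = 3 - e^{-1}  ✓
Hence u(x, t) = 2 x^{2} + e^{t} - e^{- x}.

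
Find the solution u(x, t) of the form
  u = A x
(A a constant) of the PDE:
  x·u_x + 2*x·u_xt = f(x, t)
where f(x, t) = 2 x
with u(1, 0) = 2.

Substitute the ansatz u = A x into the left-hand side.
Derivatives of the ansatz:
  u_x = A
  u_xt = 0
Term by term:
  x·u_x = A x
  2*x·u_xt = 0
So the left-hand side equals
  A x
This must equal f(x, t) = 2 x identically.
Matching coefficients of the independent functions:
  [x]:  A = 2
Solving: A = 2.
Check against the point condition:
  u(1, 0) = 2  ⟹  A = 2  ✓
Hence u(x, t) = 2 x.

Answer: u(x, t) = 2 x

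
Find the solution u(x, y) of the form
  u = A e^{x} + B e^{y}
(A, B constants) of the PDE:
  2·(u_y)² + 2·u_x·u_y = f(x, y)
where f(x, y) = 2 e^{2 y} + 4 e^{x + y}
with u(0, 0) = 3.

Substitute the ansatz u = A e^{x} + B e^{y} into the left-hand side.
Derivatives of the ansatz:
  u_y = B e^{y}
  u_x = A e^{x}
Term by term:
  2·(u_y)² = 2 B^{2} e^{2 y}
  2·u_x·u_y = 2 A B e^{x} e^{y}
So the left-hand side equals
  2 A B e^{x} e^{y} + 2 B^{2} e^{2 y}
This must equal f(x, y) identically; expanded, f = 4 e^{x} e^{y} + 2 e^{2 y}.
Matching coefficients of the independent functions:
  [e^{x} e^{y}]:  2 A B = 4
  [e^{2 y}]:  2 B^{2} = 2
These equations allow (A, B) = (-2, -1) or (2, 1).
Impose the point condition(s):
  u(0, 0) = 3  ⟹  A + B = 3
Only A = 2, B = 1 satisfies everything.
Hence u(x, y) = 2 e^{x} + e^{y}.

Answer: u(x, y) = 2 e^{x} + e^{y}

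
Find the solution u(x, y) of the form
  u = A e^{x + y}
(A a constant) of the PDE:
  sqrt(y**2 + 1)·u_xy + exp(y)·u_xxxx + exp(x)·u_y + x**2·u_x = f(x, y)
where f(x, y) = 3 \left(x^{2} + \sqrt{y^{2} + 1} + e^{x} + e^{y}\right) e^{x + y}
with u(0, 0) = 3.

Answer: u(x, y) = 3 e^{x + y}

Derivation:
Substitute the ansatz u = A e^{x + y} into the left-hand side.
Derivatives of the ansatz:
  u_xy = A e^{x} e^{y}
  u_xxxx = A e^{x} e^{y}
  u_y = A e^{x} e^{y}
  u_x = A e^{x} e^{y}
Term by term:
  sqrt(y**2 + 1)·u_xy = A \sqrt{y^{2} + 1} e^{x} e^{y}
  exp(y)·u_xxxx = A e^{x} e^{2 y}
  exp(x)·u_y = A e^{2 x} e^{y}
  x**2·u_x = A x^{2} e^{x} e^{y}
So the left-hand side equals
  A x^{2} e^{x} e^{y} + A \sqrt{y^{2} + 1} e^{x} e^{y} + A e^{2 x} e^{y} + A e^{x} e^{2 y}
This must equal f(x, y) identically; expanded, f = 3 x^{2} e^{x} e^{y} + 3 \sqrt{y^{2} + 1} e^{x} e^{y} + 3 e^{2 x} e^{y} + 3 e^{x} e^{2 y}.
Matching coefficients of the independent functions:
  [e^{x} e^{2 y}, e^{2 x} e^{y}, x^{2} e^{x} e^{y}, \sqrt{y^{2} + 1} e^{x} e^{y}]:  A = 3
Solving: A = 3.
Check against the point condition:
  u(0, 0) = 3  ⟹  A = 3  ✓
Hence u(x, y) = 3 e^{x + y}.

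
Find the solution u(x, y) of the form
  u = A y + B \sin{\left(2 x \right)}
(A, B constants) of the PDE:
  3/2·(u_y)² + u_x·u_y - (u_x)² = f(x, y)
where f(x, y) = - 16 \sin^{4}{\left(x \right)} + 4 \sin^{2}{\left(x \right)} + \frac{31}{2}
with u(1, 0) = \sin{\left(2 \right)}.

Answer: u(x, y) = 3 y + \sin{\left(2 x \right)}

Derivation:
Substitute the ansatz u = A y + B \sin{\left(2 x \right)} into the left-hand side.
Derivatives of the ansatz:
  u_y = A
  u_x = 2 B \cos{\left(2 x \right)}
Term by term:
  3/2·(u_y)² = \frac{3 A^{2}}{2}
  u_x·u_y = 2 A B \cos{\left(2 x \right)}
  -(u_x)² = - 4 B^{2} \cos^{2}{\left(2 x \right)}
So the left-hand side equals
  \frac{3 A^{2}}{2} + 2 A B \cos{\left(2 x \right)} - 4 B^{2} \cos^{2}{\left(2 x \right)}
This must equal f(x, y) identically; expanded, f = - 4 \cos^{2}{\left(2 x \right)} + 6 \cos{\left(2 x \right)} + \frac{27}{2}.
Matching coefficients of the independent functions:
  [constant term]:  \frac{3 A^{2}}{2} = \frac{27}{2}
  [\cos{\left(2 x \right)}]:  2 A B = 6
  [\cos^{2}{\left(2 x \right)}]:  - 4 B^{2} = -4
These equations allow (A, B) = (-3, -1) or (3, 1).
Impose the point condition(s):
  u(1, 0) = \sin{\left(2 \right)}  ⟹  B \sin{\left(2 \right)} = \sin{\left(2 \right)}
Only A = 3, B = 1 satisfies everything.
Hence u(x, y) = 3 y + \sin{\left(2 x \right)}.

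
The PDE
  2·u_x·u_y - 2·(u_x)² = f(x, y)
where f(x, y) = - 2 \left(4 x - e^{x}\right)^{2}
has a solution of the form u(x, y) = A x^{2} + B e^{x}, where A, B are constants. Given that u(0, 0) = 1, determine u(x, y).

Answer: u(x, y) = - 2 x^{2} + e^{x}

Derivation:
Substitute the ansatz u = A x^{2} + B e^{x} into the left-hand side.
Derivatives of the ansatz:
  u_x = 2 A x + B e^{x}
  u_y = 0
Term by term:
  2·u_x·u_y = 0
  -2·(u_x)² = - 8 A^{2} x^{2} - 8 A B x e^{x} - 2 B^{2} e^{2 x}
So the left-hand side equals
  - 8 A^{2} x^{2} - 8 A B x e^{x} - 2 B^{2} e^{2 x}
This must equal f(x, y) identically; expanded, f = - 32 x^{2} + 16 x e^{x} - 2 e^{2 x}.
Matching coefficients of the independent functions:
  [x^{2}]:  - 8 A^{2} = -32
  [x e^{x}]:  - 8 A B = 16
  [e^{2 x}]:  - 2 B^{2} = -2
These equations allow (A, B) = (-2, 1) or (2, -1).
Impose the point condition(s):
  u(0, 0) = 1  ⟹  B = 1
Only A = -2, B = 1 satisfies everything.
Hence u(x, y) = - 2 x^{2} + e^{x}.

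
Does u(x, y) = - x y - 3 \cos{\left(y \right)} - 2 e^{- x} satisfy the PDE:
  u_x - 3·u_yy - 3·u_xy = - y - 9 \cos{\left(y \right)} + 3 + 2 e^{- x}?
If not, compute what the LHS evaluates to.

Evaluate each term of the left-hand side for u = - x y - 3 \cos{\left(y \right)} - 2 e^{- x}.
Derivatives:
  u_x = - y + 2 e^{- x}
  u_yy = 3 \cos{\left(y \right)}
  u_xy = -1
Terms:
  u_x = - y + 2 e^{- x}
  -3·u_yy = - 9 \cos{\left(y \right)}
  -3·u_xy = 3
Sum: LHS = - y - 9 \cos{\left(y \right)} + 3 + 2 e^{- x}
This is exactly the given right-hand side, so u is a solution.

Answer: Yes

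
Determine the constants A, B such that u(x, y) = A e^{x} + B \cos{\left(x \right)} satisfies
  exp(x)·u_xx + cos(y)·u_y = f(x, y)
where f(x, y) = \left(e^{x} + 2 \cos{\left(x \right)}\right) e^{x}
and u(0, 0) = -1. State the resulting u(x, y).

Substitute the ansatz u = A e^{x} + B \cos{\left(x \right)} into the left-hand side.
Derivatives of the ansatz:
  u_xx = A e^{x} - B \cos{\left(x \right)}
  u_y = 0
Term by term:
  exp(x)·u_xx = A e^{2 x} - B e^{x} \cos{\left(x \right)}
  cos(y)·u_y = 0
So the left-hand side equals
  A e^{2 x} - B e^{x} \cos{\left(x \right)}
This must equal f(x, y) = \left(e^{x} + 2 \cos{\left(x \right)}\right) e^{x} identically.
Matching coefficients of the independent functions:
  [e^{x} \cos{\left(x \right)}]:  - B = 2
  [e^{2 x}]:  A = 1
Solving: A = 1, B = -2.
Check against the point condition:
  u(0, 0) = -1  ⟹  A + B = -1  ✓
Hence u(x, y) = e^{x} - 2 \cos{\left(x \right)}.

Answer: u(x, y) = e^{x} - 2 \cos{\left(x \right)}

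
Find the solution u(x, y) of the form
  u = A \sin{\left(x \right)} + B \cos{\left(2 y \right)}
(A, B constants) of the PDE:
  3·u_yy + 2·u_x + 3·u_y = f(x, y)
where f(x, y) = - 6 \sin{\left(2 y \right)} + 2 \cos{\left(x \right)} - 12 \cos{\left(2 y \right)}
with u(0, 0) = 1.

Answer: u(x, y) = \sin{\left(x \right)} + \cos{\left(2 y \right)}

Derivation:
Substitute the ansatz u = A \sin{\left(x \right)} + B \cos{\left(2 y \right)} into the left-hand side.
Derivatives of the ansatz:
  u_yy = - 4 B \cos{\left(2 y \right)}
  u_x = A \cos{\left(x \right)}
  u_y = - 2 B \sin{\left(2 y \right)}
Term by term:
  3·u_yy = - 12 B \cos{\left(2 y \right)}
  2·u_x = 2 A \cos{\left(x \right)}
  3·u_y = - 6 B \sin{\left(2 y \right)}
So the left-hand side equals
  2 A \cos{\left(x \right)} - 6 B \sin{\left(2 y \right)} - 12 B \cos{\left(2 y \right)}
This must equal f(x, y) = - 6 \sin{\left(2 y \right)} + 2 \cos{\left(x \right)} - 12 \cos{\left(2 y \right)} identically.
Matching coefficients of the independent functions:
  [\sin{\left(2 y \right)}]:  - 6 B = -6
  [\cos{\left(x \right)}]:  2 A = 2
  [\cos{\left(2 y \right)}]:  - 12 B = -12
Solving: A = 1, B = 1.
Check against the point condition:
  u(0, 0) = 1  ⟹  B = 1  ✓
Hence u(x, y) = \sin{\left(x \right)} + \cos{\left(2 y \right)}.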